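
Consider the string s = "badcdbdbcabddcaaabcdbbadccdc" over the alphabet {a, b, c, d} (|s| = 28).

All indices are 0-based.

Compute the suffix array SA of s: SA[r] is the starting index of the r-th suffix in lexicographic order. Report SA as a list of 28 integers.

[14, 15, 16, 9, 22, 1, 21, 0, 20, 7, 17, 5, 10, 27, 13, 8, 24, 18, 3, 25, 19, 6, 4, 26, 12, 23, 2, 11]

rank→(start, suffix):
  0 → (14, 'aaabcdbbadccdc')
  1 → (15, 'aabcdbbadccdc')
  2 → (16, 'abcdbbadccdc')
  3 → (9, 'abddcaaabcdbbadccdc')
  4 → (22, 'adccdc')
  5 → (1, 'adcdbdbcabddcaaabcdbbadccdc')
  6 → (21, 'badccdc')
  7 → (0, 'badcdbdbcabddcaaabcdbbadccdc')
  8 → (20, 'bbadccdc')
  9 → (7, 'bcabddcaaabcdbbadccdc')
  10 → (17, 'bcdbbadccdc')
  11 → (5, 'bdbcabddcaaabcdbbadccdc')
  12 → (10, 'bddcaaabcdbbadccdc')
  13 → (27, 'c')
  14 → (13, 'caaabcdbbadccdc')
  15 → (8, 'cabddcaaabcdbbadccdc')
  16 → (24, 'ccdc')
  17 → (18, 'cdbbadccdc')
  18 → (3, 'cdbdbcabddcaaabcdbbadccdc')
  19 → (25, 'cdc')
  20 → (19, 'dbbadccdc')
  21 → (6, 'dbcabddcaaabcdbbadccdc')
  22 → (4, 'dbdbcabddcaaabcdbbadccdc')
  23 → (26, 'dc')
  24 → (12, 'dcaaabcdbbadccdc')
  25 → (23, 'dccdc')
  26 → (2, 'dcdbdbcabddcaaabcdbbadccdc')
  27 → (11, 'ddcaaabcdbbadccdc')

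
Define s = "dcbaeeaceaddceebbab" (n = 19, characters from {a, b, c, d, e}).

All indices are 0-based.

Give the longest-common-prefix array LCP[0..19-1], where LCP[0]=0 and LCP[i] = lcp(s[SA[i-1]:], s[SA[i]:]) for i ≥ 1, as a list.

rank→(start, suffix):
  0 → (17, 'ab')
  1 → (6, 'aceaddceebbab')
  2 → (9, 'addceebbab')
  3 → (3, 'aeeaceaddceebbab')
  4 → (18, 'b')
  5 → (16, 'bab')
  6 → (2, 'baeeaceaddceebbab')
  7 → (15, 'bbab')
  8 → (1, 'cbaeeaceaddceebbab')
  9 → (7, 'ceaddceebbab')
  10 → (12, 'ceebbab')
  11 → (0, 'dcbaeeaceaddceebbab')
  12 → (11, 'dceebbab')
  13 → (10, 'ddceebbab')
  14 → (5, 'eaceaddceebbab')
  15 → (8, 'eaddceebbab')
  16 → (14, 'ebbab')
  17 → (4, 'eeaceaddceebbab')
  18 → (13, 'eebbab')

SA = [17, 6, 9, 3, 18, 16, 2, 15, 1, 7, 12, 0, 11, 10, 5, 8, 14, 4, 13]
[i] adj suffixes → lcp
  [1] 17/6 → 1 ('a')
  [2] 6/9 → 1 ('a')
  [3] 9/3 → 1 ('a')
  [4] 3/18 → 0 ('')
  [5] 18/16 → 1 ('b')
  [6] 16/2 → 2 ('ba')
  [7] 2/15 → 1 ('b')
  [8] 15/1 → 0 ('')
  [9] 1/7 → 1 ('c')
  [10] 7/12 → 2 ('ce')
  [11] 12/0 → 0 ('')
  [12] 0/11 → 2 ('dc')
  [13] 11/10 → 1 ('d')
  [14] 10/5 → 0 ('')
  [15] 5/8 → 2 ('ea')
  [16] 8/14 → 1 ('e')
  [17] 14/4 → 1 ('e')
  [18] 4/13 → 2 ('ee')

[0, 1, 1, 1, 0, 1, 2, 1, 0, 1, 2, 0, 2, 1, 0, 2, 1, 1, 2]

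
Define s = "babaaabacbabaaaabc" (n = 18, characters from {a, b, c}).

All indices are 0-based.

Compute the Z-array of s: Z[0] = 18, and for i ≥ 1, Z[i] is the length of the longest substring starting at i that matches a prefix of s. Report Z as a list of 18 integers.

Z[0]=18
i=1: outside box; Z[1]=0
i=2: outside box; Z[2]=2 scan→box=[2,4)
i=3: min(r-i=1, Z[1]=0)=0; Z[3]=0
i=4: outside box; Z[4]=0
i=5: outside box; Z[5]=0
i=6: outside box; Z[6]=2 scan→box=[6,8)
i=7: min(r-i=1, Z[1]=0)=0; Z[7]=0
i=8: outside box; Z[8]=0
i=9: outside box; Z[9]=6 scan→box=[9,15)
i=10: min(r-i=5, Z[1]=0)=0; Z[10]=0
i=11: min(r-i=4, Z[2]=2)=2; Z[11]=2
i=12: min(r-i=3, Z[3]=0)=0; Z[12]=0
i=13: min(r-i=2, Z[4]=0)=0; Z[13]=0
i=14: min(r-i=1, Z[5]=0)=0; Z[14]=0
i=15: outside box; Z[15]=0
i=16: outside box; Z[16]=1 scan→box=[16,17)
i=17: outside box; Z[17]=0

[18, 0, 2, 0, 0, 0, 2, 0, 0, 6, 0, 2, 0, 0, 0, 0, 1, 0]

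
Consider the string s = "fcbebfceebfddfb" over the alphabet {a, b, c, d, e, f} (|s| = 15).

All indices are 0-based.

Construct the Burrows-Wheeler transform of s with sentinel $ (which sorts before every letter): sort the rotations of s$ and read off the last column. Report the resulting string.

rank  rotation          last
    0  $fcbebfceebfddfb  b
    1  b$fcbebfceebfddf  f
    2  bebfceebfddfb$fc  c
    3  bfceebfddfb$fcbe  e
    4  bfddfb$fcbebfcee  e
    5  cbebfceebfddfb$f  f
    6  ceebfddfb$fcbebf  f
    7  ddfb$fcbebfceebf  f
    8  dfb$fcbebfceebfd  d
    9  ebfceebfddfb$fcb  b
   10  ebfddfb$fcbebfce  e
   11  eebfddfb$fcbebfc  c
   12  fb$fcbebfceebfdd  d
   13  fcbebfceebfddfb$  $
   14  fceebfddfb$fcbeb  b
   15  fddfb$fcbebfceeb  b

bfceefffdbecd$bb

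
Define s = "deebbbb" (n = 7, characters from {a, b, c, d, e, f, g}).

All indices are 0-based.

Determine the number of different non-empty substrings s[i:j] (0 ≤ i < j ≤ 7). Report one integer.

21

rank→(start, suffix):
  0 → (6, 'b')
  1 → (5, 'bb')
  2 → (4, 'bbb')
  3 → (3, 'bbbb')
  4 → (0, 'deebbbb')
  5 → (2, 'ebbbb')
  6 → (1, 'eebbbb')

SA = [6, 5, 4, 3, 0, 2, 1]
[i] adj suffixes → lcp
  [1] 6/5 → 1 ('b')
  [2] 5/4 → 2 ('bb')
  [3] 4/3 → 3 ('bbb')
  [4] 3/0 → 0 ('')
  [5] 0/2 → 0 ('')
  [6] 2/1 → 1 ('e')

n(n+1)/2 = 7·8/2 = 28
Σ LCP = 0 + 1 + 2 + 3 + 0 + 0 + 1 = 7
distinct = 28 − 7 = 21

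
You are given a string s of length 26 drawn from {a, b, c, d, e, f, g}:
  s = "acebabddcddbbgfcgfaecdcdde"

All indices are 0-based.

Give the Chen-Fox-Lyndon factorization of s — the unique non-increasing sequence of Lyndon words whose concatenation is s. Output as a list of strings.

["aceb", "abddcddbbgfcgfaecdcdde"]

emit factor 1: 'aceb' (i=0, period=4)
emit factor 2: 'abddcddbbgfcgfaecdcdde' (i=4, period=22)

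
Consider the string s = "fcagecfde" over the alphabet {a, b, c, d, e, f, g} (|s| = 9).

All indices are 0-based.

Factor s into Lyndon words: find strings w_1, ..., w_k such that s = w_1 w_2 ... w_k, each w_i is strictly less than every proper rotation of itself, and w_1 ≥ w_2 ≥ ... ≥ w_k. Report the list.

["f", "c", "agecfde"]

emit factor 1: 'f' (i=0, period=1)
emit factor 2: 'c' (i=1, period=1)
emit factor 3: 'agecfde' (i=2, period=7)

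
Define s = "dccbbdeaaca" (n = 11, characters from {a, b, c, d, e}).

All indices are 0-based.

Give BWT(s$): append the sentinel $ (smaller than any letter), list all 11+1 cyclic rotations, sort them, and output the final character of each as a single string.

aceacbacd$bd

rank  rotation      last
    0  $dccbbdeaaca  a
    1  a$dccbbdeaac  c
    2  aaca$dccbbde  e
    3  aca$dccbbdea  a
    4  bbdeaaca$dcc  c
    5  bdeaaca$dccb  b
    6  ca$dccbbdeaa  a
    7  cbbdeaaca$dc  c
    8  ccbbdeaaca$d  d
    9  dccbbdeaaca$  $
   10  deaaca$dccbb  b
   11  eaaca$dccbbd  d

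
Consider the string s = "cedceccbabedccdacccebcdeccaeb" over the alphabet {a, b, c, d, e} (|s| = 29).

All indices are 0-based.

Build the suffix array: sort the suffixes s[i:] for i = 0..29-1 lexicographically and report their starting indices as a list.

[8, 15, 26, 28, 7, 20, 9, 25, 6, 24, 5, 16, 12, 17, 13, 21, 18, 3, 0, 14, 11, 2, 22, 27, 19, 23, 4, 10, 1]

rank→(start, suffix):
  0 → (8, 'abedccdacccebcdeccaeb')
  1 → (15, 'acccebcdeccaeb')
  2 → (26, 'aeb')
  3 → (28, 'b')
  4 → (7, 'babedccdacccebcdeccaeb')
  5 → (20, 'bcdeccaeb')
  6 → (9, 'bedccdacccebcdeccaeb')
  7 → (25, 'caeb')
  8 → (6, 'cbabedccdacccebcdeccaeb')
  9 → (24, 'ccaeb')
  10 → (5, 'ccbabedccdacccebcdeccaeb')
  11 → (16, 'cccebcdeccaeb')
  12 → (12, 'ccdacccebcdeccaeb')
  13 → (17, 'ccebcdeccaeb')
  14 → (13, 'cdacccebcdeccaeb')
  15 → (21, 'cdeccaeb')
  16 → (18, 'cebcdeccaeb')
  17 → (3, 'ceccbabedccdacccebcdeccaeb')
  18 → (0, 'cedceccbabedccdacccebcdeccaeb')
  19 → (14, 'dacccebcdeccaeb')
  20 → (11, 'dccdacccebcdeccaeb')
  21 → (2, 'dceccbabedccdacccebcdeccaeb')
  22 → (22, 'deccaeb')
  23 → (27, 'eb')
  24 → (19, 'ebcdeccaeb')
  25 → (23, 'eccaeb')
  26 → (4, 'eccbabedccdacccebcdeccaeb')
  27 → (10, 'edccdacccebcdeccaeb')
  28 → (1, 'edceccbabedccdacccebcdeccaeb')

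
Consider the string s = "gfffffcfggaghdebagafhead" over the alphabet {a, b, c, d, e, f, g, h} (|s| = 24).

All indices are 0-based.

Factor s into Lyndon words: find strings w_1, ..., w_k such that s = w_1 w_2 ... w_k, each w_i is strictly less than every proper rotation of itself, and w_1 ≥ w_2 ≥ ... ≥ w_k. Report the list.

["g", "f", "f", "f", "f", "f", "cfgg", "aghdeb", "ag", "afhe", "ad"]

emit factor 1: 'g' (i=0, period=1)
emit factor 2: 'f' (i=1, period=1)
emit factor 3: 'f' (i=2, period=1)
emit factor 4: 'f' (i=3, period=1)
emit factor 5: 'f' (i=4, period=1)
emit factor 6: 'f' (i=5, period=1)
emit factor 7: 'cfgg' (i=6, period=4)
emit factor 8: 'aghdeb' (i=10, period=6)
emit factor 9: 'ag' (i=16, period=2)
emit factor 10: 'afhe' (i=18, period=4)
emit factor 11: 'ad' (i=22, period=2)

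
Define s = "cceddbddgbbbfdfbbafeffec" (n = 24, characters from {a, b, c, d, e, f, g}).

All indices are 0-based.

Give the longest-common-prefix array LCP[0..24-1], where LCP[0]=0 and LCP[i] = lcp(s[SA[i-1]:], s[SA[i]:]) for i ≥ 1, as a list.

[0, 0, 1, 2, 2, 1, 1, 0, 1, 1, 0, 1, 2, 1, 1, 0, 1, 1, 0, 1, 1, 2, 1, 0]

rank | idx | suffix
   0 |  17 | afeffec
   1 |  16 | bafeffec
   2 |  15 | bbafeffec
   3 |   9 | bbbfdfbbafeffec
   4 |  10 | bbfdfbbafeffec
   5 |   5 | bddgbbbfdfbbafeffec
   6 |  11 | bfdfbbafeffec
   7 |  23 | c
   8 |   0 | cceddbddgbbbfdfbbafeffec
   9 |   1 | ceddbddgbbbfdfbbafeffec
  10 |   4 | dbddgbbbfdfbbafeffec
  11 |   3 | ddbddgbbbfdfbbafeffec
  12 |   6 | ddgbbbfdfbbafeffec
  13 |  13 | dfbbafeffec
  14 |   7 | dgbbbfdfbbafeffec
  15 |  22 | ec
  16 |   2 | eddbddgbbbfdfbbafeffec
  17 |  19 | effec
  18 |  14 | fbbafeffec
  19 |  12 | fdfbbafeffec
  20 |  21 | fec
  21 |  18 | feffec
  22 |  20 | ffec
  23 |   8 | gbbbfdfbbafeffec

SA = [17, 16, 15, 9, 10, 5, 11, 23, 0, 1, 4, 3, 6, 13, 7, 22, 2, 19, 14, 12, 21, 18, 20, 8]
rank  pair      lcp
   1  s[17:],s[16:]  0  ''
   2  s[16:],s[15:]  1  'b'
   3  s[15:],s[9:]  2  'bb'
   4  s[9:],s[10:]  2  'bb'
   5  s[10:],s[5:]  1  'b'
   6  s[5:],s[11:]  1  'b'
   7  s[11:],s[23:]  0  ''
   8  s[23:],s[0:]  1  'c'
   9  s[0:],s[1:]  1  'c'
  10  s[1:],s[4:]  0  ''
  11  s[4:],s[3:]  1  'd'
  12  s[3:],s[6:]  2  'dd'
  13  s[6:],s[13:]  1  'd'
  14  s[13:],s[7:]  1  'd'
  15  s[7:],s[22:]  0  ''
  16  s[22:],s[2:]  1  'e'
  17  s[2:],s[19:]  1  'e'
  18  s[19:],s[14:]  0  ''
  19  s[14:],s[12:]  1  'f'
  20  s[12:],s[21:]  1  'f'
  21  s[21:],s[18:]  2  'fe'
  22  s[18:],s[20:]  1  'f'
  23  s[20:],s[8:]  0  ''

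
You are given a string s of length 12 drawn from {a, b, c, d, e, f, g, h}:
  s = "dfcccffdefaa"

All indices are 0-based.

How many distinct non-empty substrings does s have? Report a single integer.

70

rank | idx | suffix
   0 |  11 | a
   1 |  10 | aa
   2 |   2 | cccffdefaa
   3 |   3 | ccffdefaa
   4 |   4 | cffdefaa
   5 |   7 | defaa
   6 |   0 | dfcccffdefaa
   7 |   8 | efaa
   8 |   9 | faa
   9 |   1 | fcccffdefaa
  10 |   6 | fdefaa
  11 |   5 | ffdefaa

SA = [11, 10, 2, 3, 4, 7, 0, 8, 9, 1, 6, 5]
rank  pair      lcp
   1  s[11:],s[10:]  1  'a'
   2  s[10:],s[2:]  0  ''
   3  s[2:],s[3:]  2  'cc'
   4  s[3:],s[4:]  1  'c'
   5  s[4:],s[7:]  0  ''
   6  s[7:],s[0:]  1  'd'
   7  s[0:],s[8:]  0  ''
   8  s[8:],s[9:]  0  ''
   9  s[9:],s[1:]  1  'f'
  10  s[1:],s[6:]  1  'f'
  11  s[6:],s[5:]  1  'f'

n(n+1)/2 = 12·13/2 = 78
Σ LCP = 0 + 1 + 0 + 2 + 1 + 0 + 1 + 0 + 0 + 1 + 1 + 1 = 8
distinct = 78 − 8 = 70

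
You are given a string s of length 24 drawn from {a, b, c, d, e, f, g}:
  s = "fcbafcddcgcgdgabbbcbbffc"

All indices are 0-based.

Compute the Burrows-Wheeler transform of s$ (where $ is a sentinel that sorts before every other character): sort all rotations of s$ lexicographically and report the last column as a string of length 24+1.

cgbcabcbbffbfdgdcgf$abdcc

rank  rotation                   last
    0  $fcbafcddcgcgdgabbbcbbffc  c
    1  abbbcbbffc$fcbafcddcgcgdg  g
    2  afcddcgcgdgabbbcbbffc$fcb  b
    3  bafcddcgcgdgabbbcbbffc$fc  c
    4  bbbcbbffc$fcbafcddcgcgdga  a
    5  bbcbbffc$fcbafcddcgcgdgab  b
    6  bbffc$fcbafcddcgcgdgabbbc  c
    7  bcbbffc$fcbafcddcgcgdgabb  b
    8  bffc$fcbafcddcgcgdgabbbcb  b
    9  c$fcbafcddcgcgdgabbbcbbff  f
   10  cbafcddcgcgdgabbbcbbffc$f  f
   11  cbbffc$fcbafcddcgcgdgabbb  b
   12  cddcgcgdgabbbcbbffc$fcbaf  f
   13  cgcgdgabbbcbbffc$fcbafcdd  d
   14  cgdgabbbcbbffc$fcbafcddcg  g
   15  dcgcgdgabbbcbbffc$fcbafcd  d
   16  ddcgcgdgabbbcbbffc$fcbafc  c
   17  dgabbbcbbffc$fcbafcddcgcg  g
   18  fc$fcbafcddcgcgdgabbbcbbf  f
   19  fcbafcddcgcgdgabbbcbbffc$  $
   20  fcddcgcgdgabbbcbbffc$fcba  a
   21  ffc$fcbafcddcgcgdgabbbcbb  b
   22  gabbbcbbffc$fcbafcddcgcgd  d
   23  gcgdgabbbcbbffc$fcbafcddc  c
   24  gdgabbbcbbffc$fcbafcddcgc  c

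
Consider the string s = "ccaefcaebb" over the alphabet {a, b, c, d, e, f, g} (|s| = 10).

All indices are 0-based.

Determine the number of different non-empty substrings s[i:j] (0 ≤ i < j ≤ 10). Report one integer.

sorted suffixes:
  #0 SA[0]=6  'aebb'
  #1 SA[1]=2  'aefcaebb'
  #2 SA[2]=9  'b'
  #3 SA[3]=8  'bb'
  #4 SA[4]=5  'caebb'
  #5 SA[5]=1  'caefcaebb'
  #6 SA[6]=0  'ccaefcaebb'
  #7 SA[7]=7  'ebb'
  #8 SA[8]=3  'efcaebb'
  #9 SA[9]=4  'fcaebb'

SA = [6, 2, 9, 8, 5, 1, 0, 7, 3, 4]
rank  pair      lcp
   1  s[6:],s[2:]  2  'ae'
   2  s[2:],s[9:]  0  ''
   3  s[9:],s[8:]  1  'b'
   4  s[8:],s[5:]  0  ''
   5  s[5:],s[1:]  3  'cae'
   6  s[1:],s[0:]  1  'c'
   7  s[0:],s[7:]  0  ''
   8  s[7:],s[3:]  1  'e'
   9  s[3:],s[4:]  0  ''

n(n+1)/2 = 10·11/2 = 55
Σ LCP = 0 + 2 + 0 + 1 + 0 + 3 + 1 + 0 + 1 + 0 = 8
distinct = 55 − 8 = 47

47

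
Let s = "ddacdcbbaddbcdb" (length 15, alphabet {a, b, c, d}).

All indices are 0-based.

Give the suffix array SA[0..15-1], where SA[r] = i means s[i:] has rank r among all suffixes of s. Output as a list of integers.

[2, 8, 14, 7, 6, 11, 5, 12, 3, 1, 13, 10, 4, 0, 9]

rank | idx | suffix
   0 |   2 | acdcbbaddbcdb
   1 |   8 | addbcdb
   2 |  14 | b
   3 |   7 | baddbcdb
   4 |   6 | bbaddbcdb
   5 |  11 | bcdb
   6 |   5 | cbbaddbcdb
   7 |  12 | cdb
   8 |   3 | cdcbbaddbcdb
   9 |   1 | dacdcbbaddbcdb
  10 |  13 | db
  11 |  10 | dbcdb
  12 |   4 | dcbbaddbcdb
  13 |   0 | ddacdcbbaddbcdb
  14 |   9 | ddbcdb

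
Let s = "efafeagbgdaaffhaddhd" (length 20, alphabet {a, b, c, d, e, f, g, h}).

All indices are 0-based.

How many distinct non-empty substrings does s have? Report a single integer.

196

sorted suffixes:
  #0 SA[0]=10  'aaffhaddhd'
  #1 SA[1]=15  'addhd'
  #2 SA[2]=2  'afeagbgdaaffhaddhd'
  #3 SA[3]=11  'affhaddhd'
  #4 SA[4]=5  'agbgdaaffhaddhd'
  #5 SA[5]=7  'bgdaaffhaddhd'
  #6 SA[6]=19  'd'
  #7 SA[7]=9  'daaffhaddhd'
  #8 SA[8]=16  'ddhd'
  #9 SA[9]=17  'dhd'
  #10 SA[10]=4  'eagbgdaaffhaddhd'
  #11 SA[11]=0  'efafeagbgdaaffhaddhd'
  #12 SA[12]=1  'fafeagbgdaaffhaddhd'
  #13 SA[13]=3  'feagbgdaaffhaddhd'
  #14 SA[14]=12  'ffhaddhd'
  #15 SA[15]=13  'fhaddhd'
  #16 SA[16]=6  'gbgdaaffhaddhd'
  #17 SA[17]=8  'gdaaffhaddhd'
  #18 SA[18]=14  'haddhd'
  #19 SA[19]=18  'hd'

SA = [10, 15, 2, 11, 5, 7, 19, 9, 16, 17, 4, 0, 1, 3, 12, 13, 6, 8, 14, 18]
i: (SA[i-1],SA[i]) lcp shared
  1: (10,15) 1 'a'
  2: (15,2) 1 'a'
  3: (2,11) 2 'af'
  4: (11,5) 1 'a'
  5: (5,7) 0 ''
  6: (7,19) 0 ''
  7: (19,9) 1 'd'
  8: (9,16) 1 'd'
  9: (16,17) 1 'd'
  10: (17,4) 0 ''
  11: (4,0) 1 'e'
  12: (0,1) 0 ''
  13: (1,3) 1 'f'
  14: (3,12) 1 'f'
  15: (12,13) 1 'f'
  16: (13,6) 0 ''
  17: (6,8) 1 'g'
  18: (8,14) 0 ''
  19: (14,18) 1 'h'

n(n+1)/2 = 20·21/2 = 210
Σ LCP = 0 + 1 + 1 + 2 + 1 + 0 + 0 + 1 + 1 + 1 + 0 + 1 + 0 + 1 + 1 + 1 + 0 + 1 + 0 + 1 = 14
distinct = 210 − 14 = 196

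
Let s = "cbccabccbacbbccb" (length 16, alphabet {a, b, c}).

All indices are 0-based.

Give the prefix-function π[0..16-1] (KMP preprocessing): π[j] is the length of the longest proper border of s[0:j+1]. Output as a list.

π[0] = 0
j=1 s[j]='b': π[1]=0 (border '')
j=2 s[j]='c': π[2]=1 (border 'c')
j=3 s[j]='c': k: 1→0; π[3]=1 (border 'c')
j=4 s[j]='a': k: 1→0; π[4]=0 (border '')
j=5 s[j]='b': π[5]=0 (border '')
j=6 s[j]='c': π[6]=1 (border 'c')
j=7 s[j]='c': k: 1→0; π[7]=1 (border 'c')
j=8 s[j]='b': π[8]=2 (border 'cb')
j=9 s[j]='a': k: 2→0; π[9]=0 (border '')
j=10 s[j]='c': π[10]=1 (border 'c')
j=11 s[j]='b': π[11]=2 (border 'cb')
j=12 s[j]='b': k: 2→0; π[12]=0 (border '')
j=13 s[j]='c': π[13]=1 (border 'c')
j=14 s[j]='c': k: 1→0; π[14]=1 (border 'c')
j=15 s[j]='b': π[15]=2 (border 'cb')

[0, 0, 1, 1, 0, 0, 1, 1, 2, 0, 1, 2, 0, 1, 1, 2]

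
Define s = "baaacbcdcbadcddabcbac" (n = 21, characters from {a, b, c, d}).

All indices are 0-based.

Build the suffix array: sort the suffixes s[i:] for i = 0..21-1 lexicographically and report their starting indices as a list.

[1, 2, 15, 19, 3, 10, 0, 18, 9, 16, 5, 20, 17, 8, 4, 6, 12, 14, 7, 11, 13]

rank | idx | suffix
   0 |   1 | aaacbcdcbadcddabcbac
   1 |   2 | aacbcdcbadcddabcbac
   2 |  15 | abcbac
   3 |  19 | ac
   4 |   3 | acbcdcbadcddabcbac
   5 |  10 | adcddabcbac
   6 |   0 | baaacbcdcbadcddabcbac
   7 |  18 | bac
   8 |   9 | badcddabcbac
   9 |  16 | bcbac
  10 |   5 | bcdcbadcddabcbac
  11 |  20 | c
  12 |  17 | cbac
  13 |   8 | cbadcddabcbac
  14 |   4 | cbcdcbadcddabcbac
  15 |   6 | cdcbadcddabcbac
  16 |  12 | cddabcbac
  17 |  14 | dabcbac
  18 |   7 | dcbadcddabcbac
  19 |  11 | dcddabcbac
  20 |  13 | ddabcbac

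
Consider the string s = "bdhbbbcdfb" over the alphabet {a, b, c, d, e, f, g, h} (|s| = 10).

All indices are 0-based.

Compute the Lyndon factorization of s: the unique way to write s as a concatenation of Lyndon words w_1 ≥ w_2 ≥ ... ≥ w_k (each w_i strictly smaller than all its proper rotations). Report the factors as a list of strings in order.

["bdh", "bbbcdf", "b"]

emit factor 1: 'bdh' (i=0, period=3)
emit factor 2: 'bbbcdf' (i=3, period=6)
emit factor 3: 'b' (i=9, period=1)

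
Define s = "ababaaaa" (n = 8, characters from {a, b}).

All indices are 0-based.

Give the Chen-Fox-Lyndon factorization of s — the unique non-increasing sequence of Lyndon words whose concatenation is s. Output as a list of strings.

emit factor 1: 'ab' (i=0, period=2)
emit factor 2: 'ab' (i=2, period=2)
emit factor 3: 'a' (i=4, period=1)
emit factor 4: 'a' (i=5, period=1)
emit factor 5: 'a' (i=6, period=1)
emit factor 6: 'a' (i=7, period=1)

["ab", "ab", "a", "a", "a", "a"]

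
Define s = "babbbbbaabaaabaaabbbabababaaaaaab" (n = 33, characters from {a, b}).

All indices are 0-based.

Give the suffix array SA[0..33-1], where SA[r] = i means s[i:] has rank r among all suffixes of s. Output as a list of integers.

[26, 27, 28, 29, 10, 14, 30, 7, 11, 15, 31, 24, 8, 12, 22, 20, 16, 1, 32, 25, 9, 13, 6, 23, 21, 19, 0, 5, 18, 4, 17, 3, 2]

sorted suffixes:
  #0 SA[0]=26  'aaaaaab'
  #1 SA[1]=27  'aaaaab'
  #2 SA[2]=28  'aaaab'
  #3 SA[3]=29  'aaab'
  #4 SA[4]=10  'aaabaaabbbabababaaaaaab'
  #5 SA[5]=14  'aaabbbabababaaaaaab'
  #6 SA[6]=30  'aab'
  #7 SA[7]=7  'aabaaabaaabbbabababaaaaaab'
  #8 SA[8]=11  'aabaaabbbabababaaaaaab'
  #9 SA[9]=15  'aabbbabababaaaaaab'
  #10 SA[10]=31  'ab'
  #11 SA[11]=24  'abaaaaaab'
  #12 SA[12]=8  'abaaabaaabbbabababaaaaaab'
  #13 SA[13]=12  'abaaabbbabababaaaaaab'
  #14 SA[14]=22  'ababaaaaaab'
  #15 SA[15]=20  'abababaaaaaab'
  #16 SA[16]=16  'abbbabababaaaaaab'
  #17 SA[17]=1  'abbbbbaabaaabaaabbbabababaaaaaab'
  #18 SA[18]=32  'b'
  #19 SA[19]=25  'baaaaaab'
  #20 SA[20]=9  'baaabaaabbbabababaaaaaab'
  #21 SA[21]=13  'baaabbbabababaaaaaab'
  #22 SA[22]=6  'baabaaabaaabbbabababaaaaaab'
  #23 SA[23]=23  'babaaaaaab'
  #24 SA[24]=21  'bababaaaaaab'
  #25 SA[25]=19  'babababaaaaaab'
  #26 SA[26]=0  'babbbbbaabaaabaaabbbabababaaaaaab'
  #27 SA[27]=5  'bbaabaaabaaabbbabababaaaaaab'
  #28 SA[28]=18  'bbabababaaaaaab'
  #29 SA[29]=4  'bbbaabaaabaaabbbabababaaaaaab'
  #30 SA[30]=17  'bbbabababaaaaaab'
  #31 SA[31]=3  'bbbbaabaaabaaabbbabababaaaaaab'
  #32 SA[32]=2  'bbbbbaabaaabaaabbbabababaaaaaab'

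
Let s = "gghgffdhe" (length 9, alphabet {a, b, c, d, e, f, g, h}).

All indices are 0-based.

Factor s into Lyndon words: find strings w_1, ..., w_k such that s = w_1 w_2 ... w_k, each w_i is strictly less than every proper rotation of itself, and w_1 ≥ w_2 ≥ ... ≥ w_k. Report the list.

["ggh", "g", "f", "f", "dhe"]

emit factor 1: 'ggh' (i=0, period=3)
emit factor 2: 'g' (i=3, period=1)
emit factor 3: 'f' (i=4, period=1)
emit factor 4: 'f' (i=5, period=1)
emit factor 5: 'dhe' (i=6, period=3)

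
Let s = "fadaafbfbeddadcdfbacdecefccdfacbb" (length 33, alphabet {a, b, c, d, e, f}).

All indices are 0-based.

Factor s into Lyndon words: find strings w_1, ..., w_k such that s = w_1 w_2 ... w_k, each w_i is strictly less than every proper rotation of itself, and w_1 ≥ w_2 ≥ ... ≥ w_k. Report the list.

["f", "ad", "aafbfbeddadcdfbacdecefccdfacbb"]

emit factor 1: 'f' (i=0, period=1)
emit factor 2: 'ad' (i=1, period=2)
emit factor 3: 'aafbfbeddadcdfbacdecefccdfacbb' (i=3, period=30)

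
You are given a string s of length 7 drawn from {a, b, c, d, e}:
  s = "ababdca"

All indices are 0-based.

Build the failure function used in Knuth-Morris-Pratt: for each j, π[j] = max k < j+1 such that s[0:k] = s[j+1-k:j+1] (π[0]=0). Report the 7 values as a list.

π[0] = 0
j=1 s[j]='b': π[1]=0 (border '')
j=2 s[j]='a': π[2]=1 (border 'a')
j=3 s[j]='b': π[3]=2 (border 'ab')
j=4 s[j]='d': k: 2→0; π[4]=0 (border '')
j=5 s[j]='c': π[5]=0 (border '')
j=6 s[j]='a': π[6]=1 (border 'a')

[0, 0, 1, 2, 0, 0, 1]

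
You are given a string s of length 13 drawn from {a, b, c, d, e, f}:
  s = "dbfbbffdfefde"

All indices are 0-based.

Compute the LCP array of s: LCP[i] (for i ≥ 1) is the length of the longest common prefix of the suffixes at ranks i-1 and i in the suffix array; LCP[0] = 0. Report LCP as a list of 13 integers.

[0, 1, 2, 0, 1, 1, 0, 1, 0, 1, 2, 1, 1]

rank→(start, suffix):
  0 → (3, 'bbffdfefde')
  1 → (1, 'bfbbffdfefde')
  2 → (4, 'bffdfefde')
  3 → (0, 'dbfbbffdfefde')
  4 → (11, 'de')
  5 → (7, 'dfefde')
  6 → (12, 'e')
  7 → (9, 'efde')
  8 → (2, 'fbbffdfefde')
  9 → (10, 'fde')
  10 → (6, 'fdfefde')
  11 → (8, 'fefde')
  12 → (5, 'ffdfefde')

SA = [3, 1, 4, 0, 11, 7, 12, 9, 2, 10, 6, 8, 5]
i: (SA[i-1],SA[i]) lcp shared
  1: (3,1) 1 'b'
  2: (1,4) 2 'bf'
  3: (4,0) 0 ''
  4: (0,11) 1 'd'
  5: (11,7) 1 'd'
  6: (7,12) 0 ''
  7: (12,9) 1 'e'
  8: (9,2) 0 ''
  9: (2,10) 1 'f'
  10: (10,6) 2 'fd'
  11: (6,8) 1 'f'
  12: (8,5) 1 'f'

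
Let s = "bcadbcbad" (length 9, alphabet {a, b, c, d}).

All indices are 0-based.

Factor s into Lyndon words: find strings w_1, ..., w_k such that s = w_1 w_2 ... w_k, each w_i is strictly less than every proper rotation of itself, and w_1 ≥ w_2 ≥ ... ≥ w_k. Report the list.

["bc", "adbcb", "ad"]

emit factor 1: 'bc' (i=0, period=2)
emit factor 2: 'adbcb' (i=2, period=5)
emit factor 3: 'ad' (i=7, period=2)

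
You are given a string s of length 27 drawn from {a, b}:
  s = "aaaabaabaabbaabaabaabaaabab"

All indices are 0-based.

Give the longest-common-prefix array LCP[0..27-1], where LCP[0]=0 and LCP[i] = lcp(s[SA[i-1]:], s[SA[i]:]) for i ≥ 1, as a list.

[0, 3, 5, 2, 5, 8, 9, 6, 4, 3, 1, 2, 4, 7, 8, 5, 3, 2, 0, 1, 3, 6, 9, 7, 4, 2, 1]

sorted suffixes:
  #0 SA[0]=0  'aaaabaabaabbaabaabaabaaabab'
  #1 SA[1]=1  'aaabaabaabbaabaabaabaaabab'
  #2 SA[2]=21  'aaabab'
  #3 SA[3]=18  'aabaaabab'
  #4 SA[4]=15  'aabaabaaabab'
  #5 SA[5]=12  'aabaabaabaaabab'
  #6 SA[6]=2  'aabaabaabbaabaabaabaaabab'
  #7 SA[7]=5  'aabaabbaabaabaabaaabab'
  #8 SA[8]=22  'aabab'
  #9 SA[9]=8  'aabbaabaabaabaaabab'
  #10 SA[10]=25  'ab'
  #11 SA[11]=19  'abaaabab'
  #12 SA[12]=16  'abaabaaabab'
  #13 SA[13]=13  'abaabaabaaabab'
  #14 SA[14]=3  'abaabaabbaabaabaabaaabab'
  #15 SA[15]=6  'abaabbaabaabaabaaabab'
  #16 SA[16]=23  'abab'
  #17 SA[17]=9  'abbaabaabaabaaabab'
  #18 SA[18]=26  'b'
  #19 SA[19]=20  'baaabab'
  #20 SA[20]=17  'baabaaabab'
  #21 SA[21]=14  'baabaabaaabab'
  #22 SA[22]=11  'baabaabaabaaabab'
  #23 SA[23]=4  'baabaabbaabaabaabaaabab'
  #24 SA[24]=7  'baabbaabaabaabaaabab'
  #25 SA[25]=24  'bab'
  #26 SA[26]=10  'bbaabaabaabaaabab'

SA = [0, 1, 21, 18, 15, 12, 2, 5, 22, 8, 25, 19, 16, 13, 3, 6, 23, 9, 26, 20, 17, 14, 11, 4, 7, 24, 10]
rank  pair      lcp
   1  s[0:],s[1:]  3  'aaa'
   2  s[1:],s[21:]  5  'aaaba'
   3  s[21:],s[18:]  2  'aa'
   4  s[18:],s[15:]  5  'aabaa'
   5  s[15:],s[12:]  8  'aabaabaa'
   6  s[12:],s[2:]  9  'aabaabaab'
   7  s[2:],s[5:]  6  'aabaab'
   8  s[5:],s[22:]  4  'aaba'
   9  s[22:],s[8:]  3  'aab'
  10  s[8:],s[25:]  1  'a'
  11  s[25:],s[19:]  2  'ab'
  12  s[19:],s[16:]  4  'abaa'
  13  s[16:],s[13:]  7  'abaabaa'
  14  s[13:],s[3:]  8  'abaabaab'
  15  s[3:],s[6:]  5  'abaab'
  16  s[6:],s[23:]  3  'aba'
  17  s[23:],s[9:]  2  'ab'
  18  s[9:],s[26:]  0  ''
  19  s[26:],s[20:]  1  'b'
  20  s[20:],s[17:]  3  'baa'
  21  s[17:],s[14:]  6  'baabaa'
  22  s[14:],s[11:]  9  'baabaabaa'
  23  s[11:],s[4:]  7  'baabaab'
  24  s[4:],s[7:]  4  'baab'
  25  s[7:],s[24:]  2  'ba'
  26  s[24:],s[10:]  1  'b'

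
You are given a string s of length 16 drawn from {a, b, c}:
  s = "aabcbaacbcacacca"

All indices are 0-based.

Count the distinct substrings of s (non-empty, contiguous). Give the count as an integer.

sorted suffixes:
  #0 SA[0]=15  'a'
  #1 SA[1]=0  'aabcbaacbcacacca'
  #2 SA[2]=5  'aacbcacacca'
  #3 SA[3]=1  'abcbaacbcacacca'
  #4 SA[4]=10  'acacca'
  #5 SA[5]=6  'acbcacacca'
  #6 SA[6]=12  'acca'
  #7 SA[7]=4  'baacbcacacca'
  #8 SA[8]=8  'bcacacca'
  #9 SA[9]=2  'bcbaacbcacacca'
  #10 SA[10]=14  'ca'
  #11 SA[11]=9  'cacacca'
  #12 SA[12]=11  'cacca'
  #13 SA[13]=3  'cbaacbcacacca'
  #14 SA[14]=7  'cbcacacca'
  #15 SA[15]=13  'cca'

SA = [15, 0, 5, 1, 10, 6, 12, 4, 8, 2, 14, 9, 11, 3, 7, 13]
rank  pair      lcp
   1  s[15:],s[0:]  1  'a'
   2  s[0:],s[5:]  2  'aa'
   3  s[5:],s[1:]  1  'a'
   4  s[1:],s[10:]  1  'a'
   5  s[10:],s[6:]  2  'ac'
   6  s[6:],s[12:]  2  'ac'
   7  s[12:],s[4:]  0  ''
   8  s[4:],s[8:]  1  'b'
   9  s[8:],s[2:]  2  'bc'
  10  s[2:],s[14:]  0  ''
  11  s[14:],s[9:]  2  'ca'
  12  s[9:],s[11:]  3  'cac'
  13  s[11:],s[3:]  1  'c'
  14  s[3:],s[7:]  2  'cb'
  15  s[7:],s[13:]  1  'c'

n(n+1)/2 = 16·17/2 = 136
Σ LCP = 0 + 1 + 2 + 1 + 1 + 2 + 2 + 0 + 1 + 2 + 0 + 2 + 3 + 1 + 2 + 1 = 21
distinct = 136 − 21 = 115

115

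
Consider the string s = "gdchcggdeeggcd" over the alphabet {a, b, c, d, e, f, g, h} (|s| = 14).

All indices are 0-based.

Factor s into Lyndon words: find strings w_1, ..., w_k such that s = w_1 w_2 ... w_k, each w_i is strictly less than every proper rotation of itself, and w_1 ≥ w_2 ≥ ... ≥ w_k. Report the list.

["g", "d", "ch", "cggdeegg", "cd"]

emit factor 1: 'g' (i=0, period=1)
emit factor 2: 'd' (i=1, period=1)
emit factor 3: 'ch' (i=2, period=2)
emit factor 4: 'cggdeegg' (i=4, period=8)
emit factor 5: 'cd' (i=12, period=2)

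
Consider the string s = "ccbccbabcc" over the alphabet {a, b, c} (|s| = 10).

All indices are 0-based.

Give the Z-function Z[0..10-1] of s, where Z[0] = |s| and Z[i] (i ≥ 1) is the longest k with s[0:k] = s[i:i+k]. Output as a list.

[10, 1, 0, 3, 1, 0, 0, 0, 2, 1]

Z[0]=10
i=1: i≥r, start 0; Z[1]=1 scan→box=[1,2)
i=2: i≥r, start 0; Z[2]=0
i=3: i≥r, start 0; Z[3]=3 scan→box=[3,6)
i=4: min(r-i=2, Z[1]=1)=1; Z[4]=1
i=5: min(r-i=1, Z[2]=0)=0; Z[5]=0
i=6: i≥r, start 0; Z[6]=0
i=7: i≥r, start 0; Z[7]=0
i=8: i≥r, start 0; Z[8]=2 scan→box=[8,10)
i=9: min(r-i=1, Z[1]=1)=1; Z[9]=1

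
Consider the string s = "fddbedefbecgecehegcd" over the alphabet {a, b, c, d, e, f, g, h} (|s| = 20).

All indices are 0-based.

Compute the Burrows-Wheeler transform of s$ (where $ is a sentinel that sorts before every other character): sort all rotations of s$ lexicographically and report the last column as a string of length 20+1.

dfdgeecdfegbbdhce$ece

rank  rotation               last
    0  $fddbedefbecgecehegcd  d
    1  becgecehegcd$fddbedef  f
    2  bedefbecgecehegcd$fdd  d
    3  cd$fddbedefbecgeceheg  g
    4  cehegcd$fddbedefbecge  e
    5  cgecehegcd$fddbedefbe  e
    6  d$fddbedefbecgecehegc  c
    7  dbedefbecgecehegcd$fd  d
    8  ddbedefbecgecehegcd$f  f
    9  defbecgecehegcd$fddbe  e
   10  ecehegcd$fddbedefbecg  g
   11  ecgecehegcd$fddbedefb  b
   12  edefbecgecehegcd$fddb  b
   13  efbecgecehegcd$fddbed  d
   14  egcd$fddbedefbecgeceh  h
   15  ehegcd$fddbedefbecgec  c
   16  fbecgecehegcd$fddbede  e
   17  fddbedefbecgecehegcd$  $
   18  gcd$fddbedefbecgecehe  e
   19  gecehegcd$fddbedefbec  c
   20  hegcd$fddbedefbecgece  e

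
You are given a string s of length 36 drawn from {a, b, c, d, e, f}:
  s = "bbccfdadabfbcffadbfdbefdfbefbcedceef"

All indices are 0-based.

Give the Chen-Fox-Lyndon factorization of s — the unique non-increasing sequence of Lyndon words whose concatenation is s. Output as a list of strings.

emit factor 1: 'bbccfd' (i=0, period=6)
emit factor 2: 'ad' (i=6, period=2)
emit factor 3: 'abfbcffadbfdbefdfbefbcedceef' (i=8, period=28)

["bbccfd", "ad", "abfbcffadbfdbefdfbefbcedceef"]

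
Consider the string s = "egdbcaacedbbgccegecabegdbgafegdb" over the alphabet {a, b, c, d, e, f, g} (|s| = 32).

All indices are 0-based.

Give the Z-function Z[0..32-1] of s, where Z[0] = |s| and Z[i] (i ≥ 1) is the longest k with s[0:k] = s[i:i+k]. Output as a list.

Z[0]=32
i=1: fresh scan; Z[1]=0
i=2: fresh scan; Z[2]=0
i=3: fresh scan; Z[3]=0
i=4: fresh scan; Z[4]=0
i=5: fresh scan; Z[5]=0
i=6: fresh scan; Z[6]=0
i=7: fresh scan; Z[7]=0
i=8: fresh scan; Z[8]=1 grow→box=[8,9)
i=9: fresh scan; Z[9]=0
i=10: fresh scan; Z[10]=0
i=11: fresh scan; Z[11]=0
i=12: fresh scan; Z[12]=0
i=13: fresh scan; Z[13]=0
i=14: fresh scan; Z[14]=0
i=15: fresh scan; Z[15]=2 grow→box=[15,17)
i=16: min(r-i=1, Z[1]=0)=0; Z[16]=0
i=17: fresh scan; Z[17]=1 grow→box=[17,18)
i=18: fresh scan; Z[18]=0
i=19: fresh scan; Z[19]=0
i=20: fresh scan; Z[20]=0
i=21: fresh scan; Z[21]=4 grow→box=[21,25)
i=22: min(r-i=3, Z[1]=0)=0; Z[22]=0
i=23: min(r-i=2, Z[2]=0)=0; Z[23]=0
i=24: min(r-i=1, Z[3]=0)=0; Z[24]=0
i=25: fresh scan; Z[25]=0
i=26: fresh scan; Z[26]=0
i=27: fresh scan; Z[27]=0
i=28: fresh scan; Z[28]=4 grow→box=[28,32)
i=29: min(r-i=3, Z[1]=0)=0; Z[29]=0
i=30: min(r-i=2, Z[2]=0)=0; Z[30]=0
i=31: min(r-i=1, Z[3]=0)=0; Z[31]=0

[32, 0, 0, 0, 0, 0, 0, 0, 1, 0, 0, 0, 0, 0, 0, 2, 0, 1, 0, 0, 0, 4, 0, 0, 0, 0, 0, 0, 4, 0, 0, 0]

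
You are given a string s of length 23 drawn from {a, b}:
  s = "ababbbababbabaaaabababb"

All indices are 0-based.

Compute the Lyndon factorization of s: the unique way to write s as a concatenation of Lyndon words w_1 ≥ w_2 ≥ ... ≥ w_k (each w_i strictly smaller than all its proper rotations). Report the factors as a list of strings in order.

["ababbb", "ababb", "ab", "aaaabababb"]

emit factor 1: 'ababbb' (i=0, period=6)
emit factor 2: 'ababb' (i=6, period=5)
emit factor 3: 'ab' (i=11, period=2)
emit factor 4: 'aaaabababb' (i=13, period=10)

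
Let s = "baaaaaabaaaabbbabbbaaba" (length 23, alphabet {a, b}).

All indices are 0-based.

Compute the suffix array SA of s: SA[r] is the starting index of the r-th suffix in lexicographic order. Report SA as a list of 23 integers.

[22, 1, 2, 3, 8, 4, 9, 19, 5, 10, 20, 6, 15, 11, 21, 0, 7, 18, 14, 17, 13, 16, 12]

sorted suffixes:
  #0 SA[0]=22  'a'
  #1 SA[1]=1  'aaaaaabaaaabbbabbbaaba'
  #2 SA[2]=2  'aaaaabaaaabbbabbbaaba'
  #3 SA[3]=3  'aaaabaaaabbbabbbaaba'
  #4 SA[4]=8  'aaaabbbabbbaaba'
  #5 SA[5]=4  'aaabaaaabbbabbbaaba'
  #6 SA[6]=9  'aaabbbabbbaaba'
  #7 SA[7]=19  'aaba'
  #8 SA[8]=5  'aabaaaabbbabbbaaba'
  #9 SA[9]=10  'aabbbabbbaaba'
  #10 SA[10]=20  'aba'
  #11 SA[11]=6  'abaaaabbbabbbaaba'
  #12 SA[12]=15  'abbbaaba'
  #13 SA[13]=11  'abbbabbbaaba'
  #14 SA[14]=21  'ba'
  #15 SA[15]=0  'baaaaaabaaaabbbabbbaaba'
  #16 SA[16]=7  'baaaabbbabbbaaba'
  #17 SA[17]=18  'baaba'
  #18 SA[18]=14  'babbbaaba'
  #19 SA[19]=17  'bbaaba'
  #20 SA[20]=13  'bbabbbaaba'
  #21 SA[21]=16  'bbbaaba'
  #22 SA[22]=12  'bbbabbbaaba'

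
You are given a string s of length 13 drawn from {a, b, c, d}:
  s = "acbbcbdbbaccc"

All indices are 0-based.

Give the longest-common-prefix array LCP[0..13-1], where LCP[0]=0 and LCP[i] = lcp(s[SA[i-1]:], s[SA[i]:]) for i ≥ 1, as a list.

rank→(start, suffix):
  0 → (0, 'acbbcbdbbaccc')
  1 → (9, 'accc')
  2 → (8, 'baccc')
  3 → (7, 'bbaccc')
  4 → (2, 'bbcbdbbaccc')
  5 → (3, 'bcbdbbaccc')
  6 → (5, 'bdbbaccc')
  7 → (12, 'c')
  8 → (1, 'cbbcbdbbaccc')
  9 → (4, 'cbdbbaccc')
  10 → (11, 'cc')
  11 → (10, 'ccc')
  12 → (6, 'dbbaccc')

SA = [0, 9, 8, 7, 2, 3, 5, 12, 1, 4, 11, 10, 6]
[i] adj suffixes → lcp
  [1] 0/9 → 2 ('ac')
  [2] 9/8 → 0 ('')
  [3] 8/7 → 1 ('b')
  [4] 7/2 → 2 ('bb')
  [5] 2/3 → 1 ('b')
  [6] 3/5 → 1 ('b')
  [7] 5/12 → 0 ('')
  [8] 12/1 → 1 ('c')
  [9] 1/4 → 2 ('cb')
  [10] 4/11 → 1 ('c')
  [11] 11/10 → 2 ('cc')
  [12] 10/6 → 0 ('')

[0, 2, 0, 1, 2, 1, 1, 0, 1, 2, 1, 2, 0]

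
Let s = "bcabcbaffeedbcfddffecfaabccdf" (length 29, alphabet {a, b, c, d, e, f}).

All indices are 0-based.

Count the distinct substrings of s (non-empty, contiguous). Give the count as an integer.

rank | idx | suffix
   0 |  22 | aabccdf
   1 |   2 | abcbaffeedbcfddffecfaabccdf
   2 |  23 | abccdf
   3 |   6 | affeedbcfddffecfaabccdf
   4 |   5 | baffeedbcfddffecfaabccdf
   5 |   0 | bcabcbaffeedbcfddffecfaabccdf
   6 |   3 | bcbaffeedbcfddffecfaabccdf
   7 |  24 | bccdf
   8 |  12 | bcfddffecfaabccdf
   9 |   1 | cabcbaffeedbcfddffecfaabccdf
  10 |   4 | cbaffeedbcfddffecfaabccdf
  11 |  25 | ccdf
  12 |  26 | cdf
  13 |  20 | cfaabccdf
  14 |  13 | cfddffecfaabccdf
  15 |  11 | dbcfddffecfaabccdf
  16 |  15 | ddffecfaabccdf
  17 |  27 | df
  18 |  16 | dffecfaabccdf
  19 |  19 | ecfaabccdf
  20 |  10 | edbcfddffecfaabccdf
  21 |   9 | eedbcfddffecfaabccdf
  22 |  28 | f
  23 |  21 | faabccdf
  24 |  14 | fddffecfaabccdf
  25 |  18 | fecfaabccdf
  26 |   8 | feedbcfddffecfaabccdf
  27 |  17 | ffecfaabccdf
  28 |   7 | ffeedbcfddffecfaabccdf

SA = [22, 2, 23, 6, 5, 0, 3, 24, 12, 1, 4, 25, 26, 20, 13, 11, 15, 27, 16, 19, 10, 9, 28, 21, 14, 18, 8, 17, 7]
i: (SA[i-1],SA[i]) lcp shared
  1: (22,2) 1 'a'
  2: (2,23) 3 'abc'
  3: (23,6) 1 'a'
  4: (6,5) 0 ''
  5: (5,0) 1 'b'
  6: (0,3) 2 'bc'
  7: (3,24) 2 'bc'
  8: (24,12) 2 'bc'
  9: (12,1) 0 ''
  10: (1,4) 1 'c'
  11: (4,25) 1 'c'
  12: (25,26) 1 'c'
  13: (26,20) 1 'c'
  14: (20,13) 2 'cf'
  15: (13,11) 0 ''
  16: (11,15) 1 'd'
  17: (15,27) 1 'd'
  18: (27,16) 2 'df'
  19: (16,19) 0 ''
  20: (19,10) 1 'e'
  21: (10,9) 1 'e'
  22: (9,28) 0 ''
  23: (28,21) 1 'f'
  24: (21,14) 1 'f'
  25: (14,18) 1 'f'
  26: (18,8) 2 'fe'
  27: (8,17) 1 'f'
  28: (17,7) 3 'ffe'

n(n+1)/2 = 29·30/2 = 435
Σ LCP = 0 + 1 + 3 + 1 + 0 + 1 + 2 + 2 + 2 + 0 + 1 + 1 + 1 + 1 + 2 + 0 + 1 + 1 + 2 + 0 + 1 + 1 + 0 + 1 + 1 + 1 + 2 + 1 + 3 = 33
distinct = 435 − 33 = 402

402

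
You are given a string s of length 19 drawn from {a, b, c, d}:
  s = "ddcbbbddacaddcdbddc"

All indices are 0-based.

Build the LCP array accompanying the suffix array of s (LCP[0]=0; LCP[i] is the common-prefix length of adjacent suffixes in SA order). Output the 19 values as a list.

rank | idx | suffix
   0 |   8 | acaddcdbddc
   1 |  10 | addcdbddc
   2 |   3 | bbbddacaddcdbddc
   3 |   4 | bbddacaddcdbddc
   4 |   5 | bddacaddcdbddc
   5 |  15 | bddc
   6 |  18 | c
   7 |   9 | caddcdbddc
   8 |   2 | cbbbddacaddcdbddc
   9 |  13 | cdbddc
  10 |   7 | dacaddcdbddc
  11 |  14 | dbddc
  12 |  17 | dc
  13 |   1 | dcbbbddacaddcdbddc
  14 |  12 | dcdbddc
  15 |   6 | ddacaddcdbddc
  16 |  16 | ddc
  17 |   0 | ddcbbbddacaddcdbddc
  18 |  11 | ddcdbddc

SA = [8, 10, 3, 4, 5, 15, 18, 9, 2, 13, 7, 14, 17, 1, 12, 6, 16, 0, 11]
i: (SA[i-1],SA[i]) lcp shared
  1: (8,10) 1 'a'
  2: (10,3) 0 ''
  3: (3,4) 2 'bb'
  4: (4,5) 1 'b'
  5: (5,15) 3 'bdd'
  6: (15,18) 0 ''
  7: (18,9) 1 'c'
  8: (9,2) 1 'c'
  9: (2,13) 1 'c'
  10: (13,7) 0 ''
  11: (7,14) 1 'd'
  12: (14,17) 1 'd'
  13: (17,1) 2 'dc'
  14: (1,12) 2 'dc'
  15: (12,6) 1 'd'
  16: (6,16) 2 'dd'
  17: (16,0) 3 'ddc'
  18: (0,11) 3 'ddc'

[0, 1, 0, 2, 1, 3, 0, 1, 1, 1, 0, 1, 1, 2, 2, 1, 2, 3, 3]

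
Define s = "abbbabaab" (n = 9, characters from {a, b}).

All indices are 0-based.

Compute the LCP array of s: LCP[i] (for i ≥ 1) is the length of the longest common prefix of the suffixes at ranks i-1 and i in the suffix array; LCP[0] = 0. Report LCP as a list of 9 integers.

[0, 1, 2, 2, 0, 1, 2, 1, 2]

rank→(start, suffix):
  0 → (6, 'aab')
  1 → (7, 'ab')
  2 → (4, 'abaab')
  3 → (0, 'abbbabaab')
  4 → (8, 'b')
  5 → (5, 'baab')
  6 → (3, 'babaab')
  7 → (2, 'bbabaab')
  8 → (1, 'bbbabaab')

SA = [6, 7, 4, 0, 8, 5, 3, 2, 1]
i: (SA[i-1],SA[i]) lcp shared
  1: (6,7) 1 'a'
  2: (7,4) 2 'ab'
  3: (4,0) 2 'ab'
  4: (0,8) 0 ''
  5: (8,5) 1 'b'
  6: (5,3) 2 'ba'
  7: (3,2) 1 'b'
  8: (2,1) 2 'bb'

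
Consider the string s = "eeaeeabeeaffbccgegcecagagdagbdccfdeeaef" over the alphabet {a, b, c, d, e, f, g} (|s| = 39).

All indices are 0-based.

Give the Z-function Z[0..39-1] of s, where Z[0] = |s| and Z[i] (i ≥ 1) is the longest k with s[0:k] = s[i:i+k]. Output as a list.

Z[0]=39
i=1: outside box; Z[1]=1 grow→box=[1,2)
i=2: outside box; Z[2]=0
i=3: outside box; Z[3]=3 grow→box=[3,6)
i=4: min(r-i=2, Z[1]=1)=1; Z[4]=1
i=5: min(r-i=1, Z[2]=0)=0; Z[5]=0
i=6: outside box; Z[6]=0
i=7: outside box; Z[7]=3 grow→box=[7,10)
i=8: min(r-i=2, Z[1]=1)=1; Z[8]=1
i=9: min(r-i=1, Z[2]=0)=0; Z[9]=0
i=10: outside box; Z[10]=0
i=11: outside box; Z[11]=0
i=12: outside box; Z[12]=0
i=13: outside box; Z[13]=0
i=14: outside box; Z[14]=0
i=15: outside box; Z[15]=0
i=16: outside box; Z[16]=1 grow→box=[16,17)
i=17: outside box; Z[17]=0
i=18: outside box; Z[18]=0
i=19: outside box; Z[19]=1 grow→box=[19,20)
i=20: outside box; Z[20]=0
i=21: outside box; Z[21]=0
i=22: outside box; Z[22]=0
i=23: outside box; Z[23]=0
i=24: outside box; Z[24]=0
i=25: outside box; Z[25]=0
i=26: outside box; Z[26]=0
i=27: outside box; Z[27]=0
i=28: outside box; Z[28]=0
i=29: outside box; Z[29]=0
i=30: outside box; Z[30]=0
i=31: outside box; Z[31]=0
i=32: outside box; Z[32]=0
i=33: outside box; Z[33]=0
i=34: outside box; Z[34]=4 grow→box=[34,38)
i=35: min(r-i=3, Z[1]=1)=1; Z[35]=1
i=36: min(r-i=2, Z[2]=0)=0; Z[36]=0
i=37: min(r-i=1, Z[3]=3)=1; Z[37]=1
i=38: outside box; Z[38]=0

[39, 1, 0, 3, 1, 0, 0, 3, 1, 0, 0, 0, 0, 0, 0, 0, 1, 0, 0, 1, 0, 0, 0, 0, 0, 0, 0, 0, 0, 0, 0, 0, 0, 0, 4, 1, 0, 1, 0]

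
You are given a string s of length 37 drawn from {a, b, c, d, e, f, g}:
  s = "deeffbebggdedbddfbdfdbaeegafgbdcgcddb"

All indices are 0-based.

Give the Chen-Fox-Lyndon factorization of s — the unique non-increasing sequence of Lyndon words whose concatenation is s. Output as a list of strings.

emit factor 1: 'deeff' (i=0, period=5)
emit factor 2: 'bebggded' (i=5, period=8)
emit factor 3: 'bddfbdfd' (i=13, period=8)
emit factor 4: 'b' (i=21, period=1)
emit factor 5: 'aeegafgbdcgcddb' (i=22, period=15)

["deeff", "bebggded", "bddfbdfd", "b", "aeegafgbdcgcddb"]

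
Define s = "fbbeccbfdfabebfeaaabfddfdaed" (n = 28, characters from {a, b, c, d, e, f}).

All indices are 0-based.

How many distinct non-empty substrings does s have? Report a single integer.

375

rank | idx | suffix
   0 |  16 | aaabfddfdaed
   1 |  17 | aabfddfdaed
   2 |  10 | abebfeaaabfddfdaed
   3 |  18 | abfddfdaed
   4 |  25 | aed
   5 |   1 | bbeccbfdfabebfeaaabfddfdaed
   6 |  11 | bebfeaaabfddfdaed
   7 |   2 | beccbfdfabebfeaaabfddfdaed
   8 |  19 | bfddfdaed
   9 |   6 | bfdfabebfeaaabfddfdaed
  10 |  13 | bfeaaabfddfdaed
  11 |   5 | cbfdfabebfeaaabfddfdaed
  12 |   4 | ccbfdfabebfeaaabfddfdaed
  13 |  27 | d
  14 |  24 | daed
  15 |  21 | ddfdaed
  16 |   8 | dfabebfeaaabfddfdaed
  17 |  22 | dfdaed
  18 |  15 | eaaabfddfdaed
  19 |  12 | ebfeaaabfddfdaed
  20 |   3 | eccbfdfabebfeaaabfddfdaed
  21 |  26 | ed
  22 |   9 | fabebfeaaabfddfdaed
  23 |   0 | fbbeccbfdfabebfeaaabfddfdaed
  24 |  23 | fdaed
  25 |  20 | fddfdaed
  26 |   7 | fdfabebfeaaabfddfdaed
  27 |  14 | feaaabfddfdaed

SA = [16, 17, 10, 18, 25, 1, 11, 2, 19, 6, 13, 5, 4, 27, 24, 21, 8, 22, 15, 12, 3, 26, 9, 0, 23, 20, 7, 14]
[i] adj suffixes → lcp
  [1] 16/17 → 2 ('aa')
  [2] 17/10 → 1 ('a')
  [3] 10/18 → 2 ('ab')
  [4] 18/25 → 1 ('a')
  [5] 25/1 → 0 ('')
  [6] 1/11 → 1 ('b')
  [7] 11/2 → 2 ('be')
  [8] 2/19 → 1 ('b')
  [9] 19/6 → 3 ('bfd')
  [10] 6/13 → 2 ('bf')
  [11] 13/5 → 0 ('')
  [12] 5/4 → 1 ('c')
  [13] 4/27 → 0 ('')
  [14] 27/24 → 1 ('d')
  [15] 24/21 → 1 ('d')
  [16] 21/8 → 1 ('d')
  [17] 8/22 → 2 ('df')
  [18] 22/15 → 0 ('')
  [19] 15/12 → 1 ('e')
  [20] 12/3 → 1 ('e')
  [21] 3/26 → 1 ('e')
  [22] 26/9 → 0 ('')
  [23] 9/0 → 1 ('f')
  [24] 0/23 → 1 ('f')
  [25] 23/20 → 2 ('fd')
  [26] 20/7 → 2 ('fd')
  [27] 7/14 → 1 ('f')

n(n+1)/2 = 28·29/2 = 406
Σ LCP = 0 + 2 + 1 + 2 + 1 + 0 + 1 + 2 + 1 + 3 + 2 + 0 + 1 + 0 + 1 + 1 + 1 + 2 + 0 + 1 + 1 + 1 + 0 + 1 + 1 + 2 + 2 + 1 = 31
distinct = 406 − 31 = 375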